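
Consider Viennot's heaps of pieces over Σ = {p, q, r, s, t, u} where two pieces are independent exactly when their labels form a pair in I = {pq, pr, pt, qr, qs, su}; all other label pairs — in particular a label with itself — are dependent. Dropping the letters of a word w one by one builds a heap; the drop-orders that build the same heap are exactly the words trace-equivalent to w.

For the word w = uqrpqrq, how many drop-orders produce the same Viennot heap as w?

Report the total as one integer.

#0=u has no predecessor
#1=q depends on [0:u]
#2=r depends on [0:u]
#3=p depends on [0:u]
#4=q depends on [1:q]
#5=r depends on [2:r]
#6=q depends on [4:q]
sources: [0:u]
N(rest) = Σ N(rest − s) over sources s of rest; N(one piece) = 1:
  size 1 → [3]=1  [5]=1  [6]=1
  size 2 → [2,5]=1  [3,5]=2  [3,6]=2  [4,6]=1  [5,6]=2
  size 3 → [1,4,6]=1  [2,3,5]=3  [2,5,6]=3  [3,4,6]=3  [3,5,6]=6  [4,5,6]=3
  size 4 → [1,3,4,6]=4  [1,4,5,6]=4  [2,3,5,6]=12  [2,4,5,6]=6  [3,4,5,6]=12
  size 5 → [1,2,4,5,6]=10  [1,3,4,5,6]=20  [2,3,4,5,6]=30
  first=0(u) contributes 60

60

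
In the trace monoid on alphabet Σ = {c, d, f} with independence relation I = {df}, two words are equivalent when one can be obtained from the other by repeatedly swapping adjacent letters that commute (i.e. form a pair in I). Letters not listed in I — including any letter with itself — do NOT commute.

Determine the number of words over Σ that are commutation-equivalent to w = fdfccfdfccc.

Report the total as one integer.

9

piece 0:f — minimal
piece 1:d — minimal
piece 2:f rests on {0:f}
piece 3:c rests on {1:d, 2:f}
piece 4:c rests on {3:c}
piece 5:f rests on {4:c}
piece 6:d rests on {4:c}
piece 7:f rests on {5:f}
piece 8:c rests on {6:d, 7:f}
piece 9:c rests on {8:c}
piece 10:c rests on {9:c}
minimal pieces: {0:f, 1:d}
ways to finish when only these pieces remain (= sum over removing one remaining piece with nothing left below it):
  1 left: {10}→1
  2 left: {9,10}→1
  3 left: {8,9,10}→1
  4 left: {6,8,9,10}→1  {7,8,9,10}→1
  5 left: {5,7,8,9,10}→1  {6,7,8,9,10}→2
  6 left: {5,6,7,8,9,10}→3
  7 left: {4,5,6,7,8,9,10}→3
  8 left: {3,4,5,6,7,8,9,10}→3
  9 left: {1,3,4,5,6,7,8,9,10}→3  {2,3,4,5,6,7,8,9,10}→3
  placing 0:f first → 6 extensions
  placing 1:d first → 3 extensions
total linear extensions = 9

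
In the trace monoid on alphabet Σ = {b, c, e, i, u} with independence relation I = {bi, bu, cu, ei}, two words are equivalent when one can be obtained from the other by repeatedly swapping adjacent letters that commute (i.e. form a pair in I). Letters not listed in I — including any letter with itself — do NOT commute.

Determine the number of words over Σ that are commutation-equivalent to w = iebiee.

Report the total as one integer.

drop 0:i onto floor
drop 1:e onto floor
drop 2:b onto {1:e}
drop 3:i onto {0:i}
drop 4:e onto {2:b}
drop 5:e onto {4:e}
ground layer = {0:i, 1:e}
drop-orders for the pieces not yet dropped (sum over which currently-grounded one goes next):
  1 to go: {3} 1  {5} 1
  2 to go: {0,3} 1  {3,5} 2  {4,5} 1
  3 to go: {0,3,5} 3  {2,4,5} 1  {3,4,5} 3
  4 to go: {0,3,4,5} 6  {1,2,4,5} 1  {2,3,4,5} 4
  if 0:i drops first: 5 orders
  if 1:e drops first: 10 orders
heap linearizations: 15

15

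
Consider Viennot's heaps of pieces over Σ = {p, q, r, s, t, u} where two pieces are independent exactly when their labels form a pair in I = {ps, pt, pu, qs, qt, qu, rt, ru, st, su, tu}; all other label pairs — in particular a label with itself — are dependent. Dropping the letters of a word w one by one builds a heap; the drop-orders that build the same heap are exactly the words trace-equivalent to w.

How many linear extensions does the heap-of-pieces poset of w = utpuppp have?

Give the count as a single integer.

#0=u has no predecessor
#1=t has no predecessor
#2=p has no predecessor
#3=u depends on [0:u]
#4=p depends on [2:p]
#5=p depends on [4:p]
#6=p depends on [5:p]
sources: [0:u, 1:t, 2:p]
N(rest) = Σ N(rest − s) over sources s of rest; N(one piece) = 1:
  size 1 → [1]=1  [3]=1  [6]=1
  size 2 → [0,3]=1  [1,3]=2  [1,6]=2  [3,6]=2  [5,6]=1
  size 3 → [0,1,3]=3  [0,3,6]=3  [1,3,6]=6  [1,5,6]=3  [3,5,6]=3  [4,5,6]=1
  size 4 → [0,1,3,6]=12  [0,3,5,6]=6  [1,3,5,6]=12  [1,4,5,6]=4  [2,4,5,6]=1  [3,4,5,6]=4
  size 5 → [0,1,3,5,6]=30  [0,3,4,5,6]=10  [1,2,4,5,6]=5  [1,3,4,5,6]=20  [2,3,4,5,6]=5
  first=0(u) contributes 30
  first=1(t) contributes 15
  first=2(p) contributes 60
|[w]| = 105

105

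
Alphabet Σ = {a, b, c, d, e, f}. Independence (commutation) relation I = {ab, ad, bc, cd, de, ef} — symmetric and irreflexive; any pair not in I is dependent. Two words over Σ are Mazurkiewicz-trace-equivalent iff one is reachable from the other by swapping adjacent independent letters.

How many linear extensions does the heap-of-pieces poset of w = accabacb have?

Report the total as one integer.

0(a) covers ∅
1(c) covers 0:a
2(c) covers 1:c
3(a) covers 2:c
4(b) covers ∅
5(a) covers 3:a
6(c) covers 5:a
7(b) covers 4:b
floor of heap: 0:a, 4:b
completions by unplaced set U, small U first (add the entries for U minus each lowest piece of U):
  |U|=1: {6}:1  {7}:1
  |U|=2: {4,7}:1  {5,6}:1  {6,7}:2
  |U|=3: {3,5,6}:1  {4,6,7}:3  {5,6,7}:3
  |U|=4: {2,3,5,6}:1  {3,5,6,7}:4  {4,5,6,7}:6
  |U|=5: {1,2,3,5,6}:1  {2,3,5,6,7}:5  {3,4,5,6,7}:10
  |U|=6: {0,1,2,3,5,6}:1  {1,2,3,5,6,7}:6  {2,3,4,5,6,7}:15
  start at 0(a): 21
  start at 4(b): 7
sum over floor = 28

28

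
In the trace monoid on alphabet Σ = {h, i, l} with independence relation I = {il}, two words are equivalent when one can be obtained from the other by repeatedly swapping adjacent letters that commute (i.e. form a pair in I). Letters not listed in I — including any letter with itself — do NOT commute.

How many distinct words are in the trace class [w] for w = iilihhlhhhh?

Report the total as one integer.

#0=i has no predecessor
#1=i depends on [0:i]
#2=l has no predecessor
#3=i depends on [1:i]
#4=h depends on [2:l, 3:i]
#5=h depends on [4:h]
#6=l depends on [5:h]
#7=h depends on [6:l]
#8=h depends on [7:h]
#9=h depends on [8:h]
#10=h depends on [9:h]
sources: [0:i, 2:l]
N(rest) = Σ N(rest − s) over sources s of rest; N(one piece) = 1:
  size 1 → [10]=1
  size 2 → [9,10]=1
  size 3 → [8,9,10]=1
  size 4 → [7,8,9,10]=1
  size 5 → [6,7,8,9,10]=1
  size 6 → [5,6,7,8,9,10]=1
  size 7 → [4,5,6,7,8,9,10]=1
  size 8 → [2,4,5,6,7,8,9,10]=1  [3,4,5,6,7,8,9,10]=1
  size 9 → [1,3,4,5,6,7,8,9,10]=1  [2,3,4,5,6,7,8,9,10]=2
  first=0(i) contributes 3
  first=2(l) contributes 1
|[w]| = 4

4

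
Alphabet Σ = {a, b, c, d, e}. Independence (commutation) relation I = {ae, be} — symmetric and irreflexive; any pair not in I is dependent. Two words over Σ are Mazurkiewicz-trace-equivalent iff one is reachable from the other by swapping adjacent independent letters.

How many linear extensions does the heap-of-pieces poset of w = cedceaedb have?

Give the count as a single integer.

0(c) covers ∅
1(e) covers 0:c
2(d) covers 1:e
3(c) covers 2:d
4(e) covers 3:c
5(a) covers 3:c
6(e) covers 4:e
7(d) covers 5:a, 6:e
8(b) covers 7:d
floor of heap: 0:c
completions by unplaced set U, small U first (add the entries for U minus each lowest piece of U):
  |U|=1: {8}:1
  |U|=2: {7,8}:1
  |U|=3: {5,7,8}:1  {6,7,8}:1
  |U|=4: {4,6,7,8}:1  {5,6,7,8}:2
  |U|=5: {4,5,6,7,8}:3
  |U|=6: {3,4,5,6,7,8}:3
  |U|=7: {2,3,4,5,6,7,8}:3
  start at 0(c): 3

3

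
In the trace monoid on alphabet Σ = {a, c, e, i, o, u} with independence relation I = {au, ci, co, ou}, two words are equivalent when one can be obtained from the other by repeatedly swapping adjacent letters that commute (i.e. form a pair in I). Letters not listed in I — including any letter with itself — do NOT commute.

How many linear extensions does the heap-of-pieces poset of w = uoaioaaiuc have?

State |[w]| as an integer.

3

drop 0:u onto floor
drop 1:o onto floor
drop 2:a onto {1:o}
drop 3:i onto {0:u, 2:a}
drop 4:o onto {3:i}
drop 5:a onto {4:o}
drop 6:a onto {5:a}
drop 7:i onto {6:a}
drop 8:u onto {7:i}
drop 9:c onto {8:u}
ground layer = {0:u, 1:o}
drop-orders for the pieces not yet dropped (sum over which currently-grounded one goes next):
  1 to go: {9} 1
  2 to go: {8,9} 1
  3 to go: {7,8,9} 1
  4 to go: {6,7,8,9} 1
  5 to go: {5,6,7,8,9} 1
  6 to go: {4,5,6,7,8,9} 1
  7 to go: {3,4,5,6,7,8,9} 1
  8 to go: {0,3,4,5,6,7,8,9} 1  {2,3,4,5,6,7,8,9} 1
  if 0:u drops first: 1 orders
  if 1:o drops first: 2 orders
heap linearizations: 3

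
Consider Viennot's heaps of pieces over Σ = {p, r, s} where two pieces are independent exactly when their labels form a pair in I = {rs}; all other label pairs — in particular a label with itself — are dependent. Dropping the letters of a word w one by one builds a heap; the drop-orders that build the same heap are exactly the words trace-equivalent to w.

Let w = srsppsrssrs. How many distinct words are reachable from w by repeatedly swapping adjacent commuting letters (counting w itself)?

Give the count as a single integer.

drop 0:s onto floor
drop 1:r onto floor
drop 2:s onto {0:s}
drop 3:p onto {1:r, 2:s}
drop 4:p onto {3:p}
drop 5:s onto {4:p}
drop 6:r onto {4:p}
drop 7:s onto {5:s}
drop 8:s onto {7:s}
drop 9:r onto {6:r}
drop 10:s onto {8:s}
ground layer = {0:s, 1:r}
drop-orders for the pieces not yet dropped (sum over which currently-grounded one goes next):
  1 to go: {9} 1  {10} 1
  2 to go: {6,9} 1  {8,10} 1  {9,10} 2
  3 to go: {6,9,10} 3  {7,8,10} 1  {8,9,10} 3
  4 to go: {5,7,8,10} 1  {6,8,9,10} 6  {7,8,9,10} 4
  5 to go: {5,7,8,9,10} 5  {6,7,8,9,10} 10
  6 to go: {5,6,7,8,9,10} 15
  7 to go: {4,5,6,7,8,9,10} 15
  8 to go: {3,4,5,6,7,8,9,10} 15
  9 to go: {1,3,4,5,6,7,8,9,10} 15  {2,3,4,5,6,7,8,9,10} 15
  if 0:s drops first: 30 orders
  if 1:r drops first: 15 orders
heap linearizations: 45

45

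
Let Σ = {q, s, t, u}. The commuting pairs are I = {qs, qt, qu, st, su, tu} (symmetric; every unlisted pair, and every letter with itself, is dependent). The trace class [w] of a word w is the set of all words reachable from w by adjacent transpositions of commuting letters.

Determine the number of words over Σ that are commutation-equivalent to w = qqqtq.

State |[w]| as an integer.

5

#0=q has no predecessor
#1=q depends on [0:q]
#2=q depends on [1:q]
#3=t has no predecessor
#4=q depends on [2:q]
sources: [0:q, 3:t]
N(rest) = Σ N(rest − s) over sources s of rest; N(one piece) = 1:
  size 1 → [3]=1  [4]=1
  size 2 → [2,4]=1  [3,4]=2
  size 3 → [1,2,4]=1  [2,3,4]=3
  first=0(q) contributes 4
  first=3(t) contributes 1
|[w]| = 5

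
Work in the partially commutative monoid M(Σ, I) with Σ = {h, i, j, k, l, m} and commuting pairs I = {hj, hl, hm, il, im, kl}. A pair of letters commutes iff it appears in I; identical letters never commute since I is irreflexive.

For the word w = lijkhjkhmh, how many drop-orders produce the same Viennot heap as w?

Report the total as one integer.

drop 0:l onto floor
drop 1:i onto floor
drop 2:j onto {0:l, 1:i}
drop 3:k onto {2:j}
drop 4:h onto {3:k}
drop 5:j onto {3:k}
drop 6:k onto {4:h, 5:j}
drop 7:h onto {6:k}
drop 8:m onto {6:k}
drop 9:h onto {7:h}
ground layer = {0:l, 1:i}
drop-orders for the pieces not yet dropped (sum over which currently-grounded one goes next):
  1 to go: {8} 1  {9} 1
  2 to go: {7,9} 1  {8,9} 2
  3 to go: {7,8,9} 3
  4 to go: {6,7,8,9} 3
  5 to go: {4,6,7,8,9} 3  {5,6,7,8,9} 3
  6 to go: {4,5,6,7,8,9} 6
  7 to go: {3,4,5,6,7,8,9} 6
  8 to go: {2,3,4,5,6,7,8,9} 6
  if 0:l drops first: 6 orders
  if 1:i drops first: 6 orders
heap linearizations: 12

12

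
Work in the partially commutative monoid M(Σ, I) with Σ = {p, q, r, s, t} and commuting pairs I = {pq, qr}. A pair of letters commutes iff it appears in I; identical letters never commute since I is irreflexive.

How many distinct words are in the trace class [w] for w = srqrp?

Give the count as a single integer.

4

piece 0:s — minimal
piece 1:r rests on {0:s}
piece 2:q rests on {0:s}
piece 3:r rests on {1:r}
piece 4:p rests on {3:r}
minimal pieces: {0:s}
ways to finish when only these pieces remain (= sum over removing one remaining piece with nothing left below it):
  1 left: {2}→1  {4}→1
  2 left: {2,4}→2  {3,4}→1
  3 left: {1,3,4}→1  {2,3,4}→3
  placing 0:s first → 4 extensions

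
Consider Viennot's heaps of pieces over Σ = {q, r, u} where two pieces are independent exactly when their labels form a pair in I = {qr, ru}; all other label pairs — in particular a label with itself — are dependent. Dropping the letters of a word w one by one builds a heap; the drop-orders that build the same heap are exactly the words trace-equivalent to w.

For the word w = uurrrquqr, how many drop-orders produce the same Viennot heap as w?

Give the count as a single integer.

126

0(u) covers ∅
1(u) covers 0:u
2(r) covers ∅
3(r) covers 2:r
4(r) covers 3:r
5(q) covers 1:u
6(u) covers 5:q
7(q) covers 6:u
8(r) covers 4:r
floor of heap: 0:u, 2:r
completions by unplaced set U, small U first (add the entries for U minus each lowest piece of U):
  |U|=1: {7}:1  {8}:1
  |U|=2: {4,8}:1  {6,7}:1  {7,8}:2
  |U|=3: {3,4,8}:1  {4,7,8}:3  {5,6,7}:1  {6,7,8}:3
  |U|=4: {1,5,6,7}:1  {2,3,4,8}:1  {3,4,7,8}:4  {4,6,7,8}:6  {5,6,7,8}:4
  |U|=5: {0,1,5,6,7}:1  {1,5,6,7,8}:5  {2,3,4,7,8}:5  {3,4,6,7,8}:10  {4,5,6,7,8}:10
  |U|=6: {0,1,5,6,7,8}:6  {1,4,5,6,7,8}:15  {2,3,4,6,7,8}:15  {3,4,5,6,7,8}:20
  |U|=7: {0,1,4,5,6,7,8}:21  {1,3,4,5,6,7,8}:35  {2,3,4,5,6,7,8}:35
  start at 0(u): 70
  start at 2(r): 56
sum over floor = 126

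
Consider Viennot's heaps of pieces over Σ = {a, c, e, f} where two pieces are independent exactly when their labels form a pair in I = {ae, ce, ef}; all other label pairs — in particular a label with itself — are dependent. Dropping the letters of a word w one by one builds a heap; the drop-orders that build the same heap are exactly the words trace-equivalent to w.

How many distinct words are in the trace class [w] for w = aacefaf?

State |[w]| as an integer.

#0=a has no predecessor
#1=a depends on [0:a]
#2=c depends on [1:a]
#3=e has no predecessor
#4=f depends on [2:c]
#5=a depends on [4:f]
#6=f depends on [5:a]
sources: [0:a, 3:e]
N(rest) = Σ N(rest − s) over sources s of rest; N(one piece) = 1:
  size 1 → [3]=1  [6]=1
  size 2 → [3,6]=2  [5,6]=1
  size 3 → [3,5,6]=3  [4,5,6]=1
  size 4 → [2,4,5,6]=1  [3,4,5,6]=4
  size 5 → [1,2,4,5,6]=1  [2,3,4,5,6]=5
  first=0(a) contributes 6
  first=3(e) contributes 1
|[w]| = 7

7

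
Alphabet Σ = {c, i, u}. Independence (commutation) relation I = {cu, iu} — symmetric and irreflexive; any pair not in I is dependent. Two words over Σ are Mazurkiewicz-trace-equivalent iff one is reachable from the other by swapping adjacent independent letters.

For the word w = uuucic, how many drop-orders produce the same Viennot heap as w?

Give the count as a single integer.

drop 0:u onto floor
drop 1:u onto {0:u}
drop 2:u onto {1:u}
drop 3:c onto floor
drop 4:i onto {3:c}
drop 5:c onto {4:i}
ground layer = {0:u, 3:c}
drop-orders for the pieces not yet dropped (sum over which currently-grounded one goes next):
  1 to go: {2} 1  {5} 1
  2 to go: {1,2} 1  {2,5} 2  {4,5} 1
  3 to go: {0,1,2} 1  {1,2,5} 3  {2,4,5} 3  {3,4,5} 1
  4 to go: {0,1,2,5} 4  {1,2,4,5} 6  {2,3,4,5} 4
  if 0:u drops first: 10 orders
  if 3:c drops first: 10 orders
heap linearizations: 20

20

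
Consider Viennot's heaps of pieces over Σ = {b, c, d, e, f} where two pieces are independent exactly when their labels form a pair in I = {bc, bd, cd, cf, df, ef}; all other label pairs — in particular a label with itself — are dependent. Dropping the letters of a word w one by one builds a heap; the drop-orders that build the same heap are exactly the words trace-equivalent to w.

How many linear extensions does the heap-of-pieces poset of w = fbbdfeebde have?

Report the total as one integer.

30

drop 0:f onto floor
drop 1:b onto {0:f}
drop 2:b onto {1:b}
drop 3:d onto floor
drop 4:f onto {2:b}
drop 5:e onto {2:b, 3:d}
drop 6:e onto {5:e}
drop 7:b onto {4:f, 6:e}
drop 8:d onto {6:e}
drop 9:e onto {7:b, 8:d}
ground layer = {0:f, 3:d}
drop-orders for the pieces not yet dropped (sum over which currently-grounded one goes next):
  1 to go: {9} 1
  2 to go: {7,9} 1  {8,9} 1
  3 to go: {4,7,9} 1  {7,8,9} 2
  4 to go: {4,7,8,9} 3  {6,7,8,9} 2
  5 to go: {4,6,7,8,9} 5  {5,6,7,8,9} 2
  6 to go: {3,5,6,7,8,9} 2  {4,5,6,7,8,9} 7
  7 to go: {2,4,5,6,7,8,9} 7  {3,4,5,6,7,8,9} 9
  8 to go: {1,2,4,5,6,7,8,9} 7  {2,3,4,5,6,7,8,9} 16
  if 0:f drops first: 23 orders
  if 3:d drops first: 7 orders
heap linearizations: 30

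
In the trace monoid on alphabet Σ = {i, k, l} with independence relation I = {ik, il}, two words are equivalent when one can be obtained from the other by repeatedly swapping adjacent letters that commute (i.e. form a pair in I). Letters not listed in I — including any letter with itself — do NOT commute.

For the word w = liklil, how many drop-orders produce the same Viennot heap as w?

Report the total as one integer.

piece 0:l — minimal
piece 1:i — minimal
piece 2:k rests on {0:l}
piece 3:l rests on {2:k}
piece 4:i rests on {1:i}
piece 5:l rests on {3:l}
minimal pieces: {0:l, 1:i}
ways to finish when only these pieces remain (= sum over removing one remaining piece with nothing left below it):
  1 left: {4}→1  {5}→1
  2 left: {1,4}→1  {3,5}→1  {4,5}→2
  3 left: {1,4,5}→3  {2,3,5}→1  {3,4,5}→3
  4 left: {0,2,3,5}→1  {1,3,4,5}→6  {2,3,4,5}→4
  placing 0:l first → 10 extensions
  placing 1:i first → 5 extensions
total linear extensions = 15

15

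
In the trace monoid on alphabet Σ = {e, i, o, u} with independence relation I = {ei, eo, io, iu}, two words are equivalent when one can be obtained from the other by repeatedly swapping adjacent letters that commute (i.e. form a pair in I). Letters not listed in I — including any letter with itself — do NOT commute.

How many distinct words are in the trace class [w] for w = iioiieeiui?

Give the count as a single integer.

drop 0:i onto floor
drop 1:i onto {0:i}
drop 2:o onto floor
drop 3:i onto {1:i}
drop 4:i onto {3:i}
drop 5:e onto floor
drop 6:e onto {5:e}
drop 7:i onto {4:i}
drop 8:u onto {2:o, 6:e}
drop 9:i onto {7:i}
ground layer = {0:i, 2:o, 5:e}
drop-orders for the pieces not yet dropped (sum over which currently-grounded one goes next):
  1 to go: {8} 1  {9} 1
  2 to go: {2,8} 1  {6,8} 1  {7,9} 1  {8,9} 2
  3 to go: {2,6,8} 2  {2,8,9} 3  {4,7,9} 1  {5,6,8} 1  {6,8,9} 3  {7,8,9} 3
  4 to go: {2,5,6,8} 3  {2,6,8,9} 8  {2,7,8,9} 6  {3,4,7,9} 1  {4,7,8,9} 4  {5,6,8,9} 4  {6,7,8,9} 6
  5 to go: {1,3,4,7,9} 1  {2,4,7,8,9} 10  {2,5,6,8,9} 15  {2,6,7,8,9} 20  {3,4,7,8,9} 5  {4,6,7,8,9} 10  {5,6,7,8,9} 10
  6 to go: {0,1,3,4,7,9} 1  {1,3,4,7,8,9} 6  {2,3,4,7,8,9} 15  {2,4,6,7,8,9} 40  {2,5,6,7,8,9} 45  {3,4,6,7,8,9} 15  {4,5,6,7,8,9} 20
  7 to go: {0,1,3,4,7,8,9} 7  {1,2,3,4,7,8,9} 21  {1,3,4,6,7,8,9} 21  {2,3,4,6,7,8,9} 70  {2,4,5,6,7,8,9} 105  {3,4,5,6,7,8,9} 35
  8 to go: {0,1,2,3,4,7,8,9} 28  {0,1,3,4,6,7,8,9} 28  {1,2,3,4,6,7,8,9} 112  {1,3,4,5,6,7,8,9} 56  {2,3,4,5,6,7,8,9} 210
  if 0:i drops first: 378 orders
  if 2:o drops first: 84 orders
  if 5:e drops first: 168 orders
heap linearizations: 630

630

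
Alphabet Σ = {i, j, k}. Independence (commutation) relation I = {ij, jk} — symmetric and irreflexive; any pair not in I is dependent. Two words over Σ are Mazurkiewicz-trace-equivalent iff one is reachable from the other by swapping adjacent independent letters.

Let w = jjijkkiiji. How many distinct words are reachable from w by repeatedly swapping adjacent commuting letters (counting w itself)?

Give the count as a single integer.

0(j) covers ∅
1(j) covers 0:j
2(i) covers ∅
3(j) covers 1:j
4(k) covers 2:i
5(k) covers 4:k
6(i) covers 5:k
7(i) covers 6:i
8(j) covers 3:j
9(i) covers 7:i
floor of heap: 0:j, 2:i
completions by unplaced set U, small U first (add the entries for U minus each lowest piece of U):
  |U|=1: {8}:1  {9}:1
  |U|=2: {3,8}:1  {7,9}:1  {8,9}:2
  |U|=3: {1,3,8}:1  {3,8,9}:3  {6,7,9}:1  {7,8,9}:3
  |U|=4: {0,1,3,8}:1  {1,3,8,9}:4  {3,7,8,9}:6  {5,6,7,9}:1  {6,7,8,9}:4
  |U|=5: {0,1,3,8,9}:5  {1,3,7,8,9}:10  {3,6,7,8,9}:10  {4,5,6,7,9}:1  {5,6,7,8,9}:5
  |U|=6: {0,1,3,7,8,9}:15  {1,3,6,7,8,9}:20  {2,4,5,6,7,9}:1  {3,5,6,7,8,9}:15  {4,5,6,7,8,9}:6
  |U|=7: {0,1,3,6,7,8,9}:35  {1,3,5,6,7,8,9}:35  {2,4,5,6,7,8,9}:7  {3,4,5,6,7,8,9}:21
  |U|=8: {0,1,3,5,6,7,8,9}:70  {1,3,4,5,6,7,8,9}:56  {2,3,4,5,6,7,8,9}:28
  start at 0(j): 84
  start at 2(i): 126
sum over floor = 210

210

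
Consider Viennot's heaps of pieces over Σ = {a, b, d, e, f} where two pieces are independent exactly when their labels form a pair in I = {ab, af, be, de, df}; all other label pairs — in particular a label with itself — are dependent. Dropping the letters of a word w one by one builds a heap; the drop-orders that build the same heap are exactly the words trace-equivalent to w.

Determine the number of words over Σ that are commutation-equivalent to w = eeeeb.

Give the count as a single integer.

0(e) covers ∅
1(e) covers 0:e
2(e) covers 1:e
3(e) covers 2:e
4(b) covers ∅
floor of heap: 0:e, 4:b
completions by unplaced set U, small U first (add the entries for U minus each lowest piece of U):
  |U|=1: {3}:1  {4}:1
  |U|=2: {2,3}:1  {3,4}:2
  |U|=3: {1,2,3}:1  {2,3,4}:3
  start at 0(e): 4
  start at 4(b): 1
sum over floor = 5

5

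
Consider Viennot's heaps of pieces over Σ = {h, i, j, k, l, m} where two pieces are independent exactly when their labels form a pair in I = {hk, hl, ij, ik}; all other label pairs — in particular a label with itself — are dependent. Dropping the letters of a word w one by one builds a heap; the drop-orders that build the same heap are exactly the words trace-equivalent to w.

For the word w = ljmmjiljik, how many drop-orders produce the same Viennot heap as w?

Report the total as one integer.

6

#0=l has no predecessor
#1=j depends on [0:l]
#2=m depends on [1:j]
#3=m depends on [2:m]
#4=j depends on [3:m]
#5=i depends on [3:m]
#6=l depends on [4:j, 5:i]
#7=j depends on [6:l]
#8=i depends on [6:l]
#9=k depends on [7:j]
sources: [0:l]
N(rest) = Σ N(rest − s) over sources s of rest; N(one piece) = 1:
  size 1 → [8]=1  [9]=1
  size 2 → [7,9]=1  [8,9]=2
  size 3 → [7,8,9]=3
  size 4 → [6,7,8,9]=3
  size 5 → [4,6,7,8,9]=3  [5,6,7,8,9]=3
  size 6 → [4,5,6,7,8,9]=6
  size 7 → [3,4,5,6,7,8,9]=6
  size 8 → [2,3,4,5,6,7,8,9]=6
  first=0(l) contributes 6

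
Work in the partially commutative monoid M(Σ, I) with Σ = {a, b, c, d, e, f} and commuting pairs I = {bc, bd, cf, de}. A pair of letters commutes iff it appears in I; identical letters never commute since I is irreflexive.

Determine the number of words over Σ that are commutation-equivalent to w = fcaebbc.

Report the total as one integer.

6

0(f) covers ∅
1(c) covers ∅
2(a) covers 0:f, 1:c
3(e) covers 2:a
4(b) covers 3:e
5(b) covers 4:b
6(c) covers 3:e
floor of heap: 0:f, 1:c
completions by unplaced set U, small U first (add the entries for U minus each lowest piece of U):
  |U|=1: {5}:1  {6}:1
  |U|=2: {4,5}:1  {5,6}:2
  |U|=3: {4,5,6}:3
  |U|=4: {3,4,5,6}:3
  |U|=5: {2,3,4,5,6}:3
  start at 0(f): 3
  start at 1(c): 3
sum over floor = 6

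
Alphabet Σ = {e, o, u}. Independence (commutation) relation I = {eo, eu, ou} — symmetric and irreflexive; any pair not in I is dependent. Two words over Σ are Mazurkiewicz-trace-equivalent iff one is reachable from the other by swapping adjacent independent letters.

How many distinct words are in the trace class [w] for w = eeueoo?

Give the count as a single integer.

drop 0:e onto floor
drop 1:e onto {0:e}
drop 2:u onto floor
drop 3:e onto {1:e}
drop 4:o onto floor
drop 5:o onto {4:o}
ground layer = {0:e, 2:u, 4:o}
drop-orders for the pieces not yet dropped (sum over which currently-grounded one goes next):
  1 to go: {2} 1  {3} 1  {5} 1
  2 to go: {1,3} 1  {2,3} 2  {2,5} 2  {3,5} 2  {4,5} 1
  3 to go: {0,1,3} 1  {1,2,3} 3  {1,3,5} 3  {2,3,5} 6  {2,4,5} 3  {3,4,5} 3
  4 to go: {0,1,2,3} 4  {0,1,3,5} 4  {1,2,3,5} 12  {1,3,4,5} 6  {2,3,4,5} 12
  if 0:e drops first: 30 orders
  if 2:u drops first: 10 orders
  if 4:o drops first: 20 orders
heap linearizations: 60

60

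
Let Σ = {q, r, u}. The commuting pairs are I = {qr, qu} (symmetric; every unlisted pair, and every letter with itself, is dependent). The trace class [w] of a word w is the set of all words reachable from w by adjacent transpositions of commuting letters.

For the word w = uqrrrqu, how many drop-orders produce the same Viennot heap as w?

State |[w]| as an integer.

#0=u has no predecessor
#1=q has no predecessor
#2=r depends on [0:u]
#3=r depends on [2:r]
#4=r depends on [3:r]
#5=q depends on [1:q]
#6=u depends on [4:r]
sources: [0:u, 1:q]
N(rest) = Σ N(rest − s) over sources s of rest; N(one piece) = 1:
  size 1 → [5]=1  [6]=1
  size 2 → [1,5]=1  [4,6]=1  [5,6]=2
  size 3 → [1,5,6]=3  [3,4,6]=1  [4,5,6]=3
  size 4 → [1,4,5,6]=6  [2,3,4,6]=1  [3,4,5,6]=4
  size 5 → [0,2,3,4,6]=1  [1,3,4,5,6]=10  [2,3,4,5,6]=5
  first=0(u) contributes 15
  first=1(q) contributes 6
|[w]| = 21

21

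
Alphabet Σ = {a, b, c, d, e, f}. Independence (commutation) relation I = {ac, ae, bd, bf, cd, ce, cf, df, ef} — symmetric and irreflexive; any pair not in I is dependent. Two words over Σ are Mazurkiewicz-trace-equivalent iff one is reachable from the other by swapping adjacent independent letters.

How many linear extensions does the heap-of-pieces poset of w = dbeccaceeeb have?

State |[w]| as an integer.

700

0(d) covers ∅
1(b) covers ∅
2(e) covers 0:d, 1:b
3(c) covers 1:b
4(c) covers 3:c
5(a) covers 0:d, 1:b
6(c) covers 4:c
7(e) covers 2:e
8(e) covers 7:e
9(e) covers 8:e
10(b) covers 5:a, 6:c, 9:e
floor of heap: 0:d, 1:b
completions by unplaced set U, small U first (add the entries for U minus each lowest piece of U):
  |U|=1: {10}:1
  |U|=2: {5,10}:1  {6,10}:1  {9,10}:1
  |U|=3: {4,6,10}:1  {5,6,10}:2  {5,9,10}:2  {6,9,10}:2  {8,9,10}:1
  |U|=4: {3,4,6,10}:1  {4,5,6,10}:3  {4,6,9,10}:3  {5,6,9,10}:6  {5,8,9,10}:3  {6,8,9,10}:3  {7,8,9,10}:1
  |U|=5: {2,7,8,9,10}:1  {3,4,5,6,10}:4  {3,4,6,9,10}:4  {4,5,6,9,10}:12  {4,6,8,9,10}:6  {5,6,8,9,10}:12  {5,7,8,9,10}:4  {6,7,8,9,10}:4
  |U|=6: {2,5,7,8,9,10}:5  {2,6,7,8,9,10}:5  {3,4,5,6,9,10}:20  {3,4,6,8,9,10}:10  {4,5,6,8,9,10}:30  {4,6,7,8,9,10}:10  {5,6,7,8,9,10}:20
  |U|=7: {0,2,5,7,8,9,10}:5  {2,4,6,7,8,9,10}:15  {2,5,6,7,8,9,10}:30  {3,4,5,6,8,9,10}:60  {3,4,6,7,8,9,10}:20  {4,5,6,7,8,9,10}:60
  |U|=8: {0,2,5,6,7,8,9,10}:35  {2,3,4,6,7,8,9,10}:35  {2,4,5,6,7,8,9,10}:105  {3,4,5,6,7,8,9,10}:140
  |U|=9: {0,2,4,5,6,7,8,9,10}:140  {2,3,4,5,6,7,8,9,10}:280
  start at 0(d): 280
  start at 1(b): 420
sum over floor = 700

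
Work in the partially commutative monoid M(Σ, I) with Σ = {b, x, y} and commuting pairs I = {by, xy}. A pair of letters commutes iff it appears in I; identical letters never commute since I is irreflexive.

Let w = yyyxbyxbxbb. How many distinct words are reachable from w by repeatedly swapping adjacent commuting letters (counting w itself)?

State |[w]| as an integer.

330

0(y) covers ∅
1(y) covers 0:y
2(y) covers 1:y
3(x) covers ∅
4(b) covers 3:x
5(y) covers 2:y
6(x) covers 4:b
7(b) covers 6:x
8(x) covers 7:b
9(b) covers 8:x
10(b) covers 9:b
floor of heap: 0:y, 3:x
completions by unplaced set U, small U first (add the entries for U minus each lowest piece of U):
  |U|=1: {5}:1  {10}:1
  |U|=2: {2,5}:1  {5,10}:2  {9,10}:1
  |U|=3: {1,2,5}:1  {2,5,10}:3  {5,9,10}:3  {8,9,10}:1
  |U|=4: {0,1,2,5}:1  {1,2,5,10}:4  {2,5,9,10}:6  {5,8,9,10}:4  {7,8,9,10}:1
  |U|=5: {0,1,2,5,10}:5  {1,2,5,9,10}:10  {2,5,8,9,10}:10  {5,7,8,9,10}:5  {6,7,8,9,10}:1
  |U|=6: {0,1,2,5,9,10}:15  {1,2,5,8,9,10}:20  {2,5,7,8,9,10}:15  {4,6,7,8,9,10}:1  {5,6,7,8,9,10}:6
  |U|=7: {0,1,2,5,8,9,10}:35  {1,2,5,7,8,9,10}:35  {2,5,6,7,8,9,10}:21  {3,4,6,7,8,9,10}:1  {4,5,6,7,8,9,10}:7
  |U|=8: {0,1,2,5,7,8,9,10}:70  {1,2,5,6,7,8,9,10}:56  {2,4,5,6,7,8,9,10}:28  {3,4,5,6,7,8,9,10}:8
  |U|=9: {0,1,2,5,6,7,8,9,10}:126  {1,2,4,5,6,7,8,9,10}:84  {2,3,4,5,6,7,8,9,10}:36
  start at 0(y): 120
  start at 3(x): 210
sum over floor = 330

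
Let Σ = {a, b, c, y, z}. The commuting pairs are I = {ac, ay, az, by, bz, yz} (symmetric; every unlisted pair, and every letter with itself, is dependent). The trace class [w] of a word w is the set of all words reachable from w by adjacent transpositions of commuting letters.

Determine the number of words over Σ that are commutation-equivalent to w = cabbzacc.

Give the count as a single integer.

23

0(c) covers ∅
1(a) covers ∅
2(b) covers 0:c, 1:a
3(b) covers 2:b
4(z) covers 0:c
5(a) covers 3:b
6(c) covers 3:b, 4:z
7(c) covers 6:c
floor of heap: 0:c, 1:a
completions by unplaced set U, small U first (add the entries for U minus each lowest piece of U):
  |U|=1: {5}:1  {7}:1
  |U|=2: {5,7}:2  {6,7}:1
  |U|=3: {4,6,7}:1  {5,6,7}:3
  |U|=4: {3,5,6,7}:3  {4,5,6,7}:4
  |U|=5: {2,3,5,6,7}:3  {3,4,5,6,7}:7
  |U|=6: {1,2,3,5,6,7}:3  {2,3,4,5,6,7}:10
  start at 0(c): 13
  start at 1(a): 10
sum over floor = 23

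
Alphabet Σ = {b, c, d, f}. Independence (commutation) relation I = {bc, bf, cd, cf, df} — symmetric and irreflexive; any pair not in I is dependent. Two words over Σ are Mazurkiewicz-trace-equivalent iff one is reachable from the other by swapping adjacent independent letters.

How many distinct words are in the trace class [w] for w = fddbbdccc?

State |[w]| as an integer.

#0=f has no predecessor
#1=d has no predecessor
#2=d depends on [1:d]
#3=b depends on [2:d]
#4=b depends on [3:b]
#5=d depends on [4:b]
#6=c has no predecessor
#7=c depends on [6:c]
#8=c depends on [7:c]
sources: [0:f, 1:d, 6:c]
N(rest) = Σ N(rest − s) over sources s of rest; N(one piece) = 1:
  size 1 → [0]=1  [5]=1  [8]=1
  size 2 → [0,5]=2  [0,8]=2  [4,5]=1  [5,8]=2  [7,8]=1
  size 3 → [0,4,5]=3  [0,5,8]=6  [0,7,8]=3  [3,4,5]=1  [4,5,8]=3  [5,7,8]=3  [6,7,8]=1
  size 4 → [0,3,4,5]=4  [0,4,5,8]=12  [0,5,7,8]=12  [0,6,7,8]=4  [2,3,4,5]=1  [3,4,5,8]=4  [4,5,7,8]=6  [5,6,7,8]=4
  size 5 → [0,2,3,4,5]=5  [0,3,4,5,8]=20  [0,4,5,7,8]=30  [0,5,6,7,8]=20  [1,2,3,4,5]=1  [2,3,4,5,8]=5  [3,4,5,7,8]=10  [4,5,6,7,8]=10
  size 6 → [0,1,2,3,4,5]=6  [0,2,3,4,5,8]=30  [0,3,4,5,7,8]=60  [0,4,5,6,7,8]=60  [1,2,3,4,5,8]=6  [2,3,4,5,7,8]=15  [3,4,5,6,7,8]=20
  size 7 → [0,1,2,3,4,5,8]=42  [0,2,3,4,5,7,8]=105  [0,3,4,5,6,7,8]=140  [1,2,3,4,5,7,8]=21  [2,3,4,5,6,7,8]=35
  first=0(f) contributes 56
  first=1(d) contributes 280
  first=6(c) contributes 168
|[w]| = 504

504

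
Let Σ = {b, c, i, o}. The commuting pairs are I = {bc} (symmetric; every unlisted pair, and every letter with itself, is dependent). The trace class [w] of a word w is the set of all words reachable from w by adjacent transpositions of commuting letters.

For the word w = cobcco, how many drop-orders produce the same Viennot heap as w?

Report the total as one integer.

3

piece 0:c — minimal
piece 1:o rests on {0:c}
piece 2:b rests on {1:o}
piece 3:c rests on {1:o}
piece 4:c rests on {3:c}
piece 5:o rests on {2:b, 4:c}
minimal pieces: {0:c}
ways to finish when only these pieces remain (= sum over removing one remaining piece with nothing left below it):
  1 left: {5}→1
  2 left: {2,5}→1  {4,5}→1
  3 left: {2,4,5}→2  {3,4,5}→1
  4 left: {2,3,4,5}→3
  placing 0:c first → 3 extensions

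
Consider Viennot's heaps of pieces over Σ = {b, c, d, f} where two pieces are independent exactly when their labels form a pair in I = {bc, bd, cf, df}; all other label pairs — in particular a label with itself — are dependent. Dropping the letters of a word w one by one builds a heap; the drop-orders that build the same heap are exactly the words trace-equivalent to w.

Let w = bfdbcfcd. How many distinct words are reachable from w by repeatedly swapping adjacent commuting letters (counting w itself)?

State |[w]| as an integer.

0(b) covers ∅
1(f) covers 0:b
2(d) covers ∅
3(b) covers 1:f
4(c) covers 2:d
5(f) covers 3:b
6(c) covers 4:c
7(d) covers 6:c
floor of heap: 0:b, 2:d
completions by unplaced set U, small U first (add the entries for U minus each lowest piece of U):
  |U|=1: {5}:1  {7}:1
  |U|=2: {3,5}:1  {5,7}:2  {6,7}:1
  |U|=3: {1,3,5}:1  {3,5,7}:3  {4,6,7}:1  {5,6,7}:3
  |U|=4: {0,1,3,5}:1  {1,3,5,7}:4  {2,4,6,7}:1  {3,5,6,7}:6  {4,5,6,7}:4
  |U|=5: {0,1,3,5,7}:5  {1,3,5,6,7}:10  {2,4,5,6,7}:5  {3,4,5,6,7}:10
  |U|=6: {0,1,3,5,6,7}:15  {1,3,4,5,6,7}:20  {2,3,4,5,6,7}:15
  start at 0(b): 35
  start at 2(d): 35
sum over floor = 70

70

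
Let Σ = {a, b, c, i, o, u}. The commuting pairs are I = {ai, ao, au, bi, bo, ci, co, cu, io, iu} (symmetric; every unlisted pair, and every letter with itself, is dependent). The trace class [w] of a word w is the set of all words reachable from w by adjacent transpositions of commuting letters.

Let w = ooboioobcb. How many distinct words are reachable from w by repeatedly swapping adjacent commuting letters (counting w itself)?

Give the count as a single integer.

0(o) covers ∅
1(o) covers 0:o
2(b) covers ∅
3(o) covers 1:o
4(i) covers ∅
5(o) covers 3:o
6(o) covers 5:o
7(b) covers 2:b
8(c) covers 7:b
9(b) covers 8:c
floor of heap: 0:o, 2:b, 4:i
completions by unplaced set U, small U first (add the entries for U minus each lowest piece of U):
  |U|=1: {4}:1  {6}:1  {9}:1
  |U|=2: {4,6}:2  {4,9}:2  {5,6}:1  {6,9}:2  {8,9}:1
  |U|=3: {3,5,6}:1  {4,5,6}:3  {4,6,9}:6  {4,8,9}:3  {5,6,9}:3  {6,8,9}:3  {7,8,9}:1
  |U|=4: {1,3,5,6}:1  {2,7,8,9}:1  {3,4,5,6}:4  {3,5,6,9}:4  {4,5,6,9}:12  {4,6,8,9}:12  {4,7,8,9}:4  {5,6,8,9}:6  {6,7,8,9}:4
  |U|=5: {0,1,3,5,6}:1  {1,3,4,5,6}:5  {1,3,5,6,9}:5  {2,4,7,8,9}:5  {2,6,7,8,9}:5  {3,4,5,6,9}:20  {3,5,6,8,9}:10  {4,5,6,8,9}:30  {4,6,7,8,9}:20  {5,6,7,8,9}:10
  |U|=6: {0,1,3,4,5,6}:6  {0,1,3,5,6,9}:6  {1,3,4,5,6,9}:30  {1,3,5,6,8,9}:15  {2,4,6,7,8,9}:30  {2,5,6,7,8,9}:15  {3,4,5,6,8,9}:60  {3,5,6,7,8,9}:20  {4,5,6,7,8,9}:60
  |U|=7: {0,1,3,4,5,6,9}:42  {0,1,3,5,6,8,9}:21  {1,3,4,5,6,8,9}:105  {1,3,5,6,7,8,9}:35  {2,3,5,6,7,8,9}:35  {2,4,5,6,7,8,9}:105  {3,4,5,6,7,8,9}:140
  |U|=8: {0,1,3,4,5,6,8,9}:168  {0,1,3,5,6,7,8,9}:56  {1,2,3,5,6,7,8,9}:70  {1,3,4,5,6,7,8,9}:280  {2,3,4,5,6,7,8,9}:280
  start at 0(o): 630
  start at 2(b): 504
  start at 4(i): 126
sum over floor = 1260

1260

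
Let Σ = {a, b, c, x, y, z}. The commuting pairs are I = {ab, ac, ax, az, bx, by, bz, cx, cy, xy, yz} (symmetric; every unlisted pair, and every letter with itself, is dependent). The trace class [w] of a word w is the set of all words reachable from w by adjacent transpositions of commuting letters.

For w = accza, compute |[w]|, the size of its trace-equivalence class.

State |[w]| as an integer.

10

#0=a has no predecessor
#1=c has no predecessor
#2=c depends on [1:c]
#3=z depends on [2:c]
#4=a depends on [0:a]
sources: [0:a, 1:c]
N(rest) = Σ N(rest − s) over sources s of rest; N(one piece) = 1:
  size 1 → [3]=1  [4]=1
  size 2 → [0,4]=1  [2,3]=1  [3,4]=2
  size 3 → [0,3,4]=3  [1,2,3]=1  [2,3,4]=3
  first=0(a) contributes 4
  first=1(c) contributes 6
|[w]| = 10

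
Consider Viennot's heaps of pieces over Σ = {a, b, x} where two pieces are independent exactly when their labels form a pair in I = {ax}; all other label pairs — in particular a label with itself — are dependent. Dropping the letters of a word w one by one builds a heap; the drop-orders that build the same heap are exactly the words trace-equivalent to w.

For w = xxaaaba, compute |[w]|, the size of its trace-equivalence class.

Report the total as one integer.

10

drop 0:x onto floor
drop 1:x onto {0:x}
drop 2:a onto floor
drop 3:a onto {2:a}
drop 4:a onto {3:a}
drop 5:b onto {1:x, 4:a}
drop 6:a onto {5:b}
ground layer = {0:x, 2:a}
drop-orders for the pieces not yet dropped (sum over which currently-grounded one goes next):
  1 to go: {6} 1
  2 to go: {5,6} 1
  3 to go: {1,5,6} 1  {4,5,6} 1
  4 to go: {0,1,5,6} 1  {1,4,5,6} 2  {3,4,5,6} 1
  5 to go: {0,1,4,5,6} 3  {1,3,4,5,6} 3  {2,3,4,5,6} 1
  if 0:x drops first: 4 orders
  if 2:a drops first: 6 orders
heap linearizations: 10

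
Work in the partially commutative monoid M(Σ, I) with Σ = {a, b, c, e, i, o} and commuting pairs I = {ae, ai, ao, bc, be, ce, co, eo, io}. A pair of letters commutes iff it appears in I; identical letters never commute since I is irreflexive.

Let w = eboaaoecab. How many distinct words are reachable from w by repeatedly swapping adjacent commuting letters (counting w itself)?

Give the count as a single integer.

0(e) covers ∅
1(b) covers ∅
2(o) covers 1:b
3(a) covers 1:b
4(a) covers 3:a
5(o) covers 2:o
6(e) covers 0:e
7(c) covers 4:a
8(a) covers 7:c
9(b) covers 5:o, 8:a
floor of heap: 0:e, 1:b
completions by unplaced set U, small U first (add the entries for U minus each lowest piece of U):
  |U|=1: {6}:1  {9}:1
  |U|=2: {0,6}:1  {5,9}:1  {6,9}:2  {8,9}:1
  |U|=3: {0,6,9}:3  {2,5,9}:1  {5,6,9}:3  {5,8,9}:2  {6,8,9}:3  {7,8,9}:1
  |U|=4: {0,5,6,9}:6  {0,6,8,9}:6  {2,5,6,9}:4  {2,5,8,9}:3  {4,7,8,9}:1  {5,6,8,9}:8  {5,7,8,9}:3  {6,7,8,9}:4
  |U|=5: {0,2,5,6,9}:10  {0,5,6,8,9}:20  {0,6,7,8,9}:10  {2,5,6,8,9}:15  {2,5,7,8,9}:6  {3,4,7,8,9}:1  {4,5,7,8,9}:4  {4,6,7,8,9}:5  {5,6,7,8,9}:15
  |U|=6: {0,2,5,6,8,9}:45  {0,4,6,7,8,9}:15  {0,5,6,7,8,9}:45  {2,4,5,7,8,9}:10  {2,5,6,7,8,9}:36  {3,4,5,7,8,9}:5  {3,4,6,7,8,9}:6  {4,5,6,7,8,9}:24
  |U|=7: {0,2,5,6,7,8,9}:126  {0,3,4,6,7,8,9}:21  {0,4,5,6,7,8,9}:84  {2,3,4,5,7,8,9}:15  {2,4,5,6,7,8,9}:70  {3,4,5,6,7,8,9}:35
  |U|=8: {0,2,4,5,6,7,8,9}:280  {0,3,4,5,6,7,8,9}:140  {1,2,3,4,5,7,8,9}:15  {2,3,4,5,6,7,8,9}:120
  start at 0(e): 135
  start at 1(b): 540
sum over floor = 675

675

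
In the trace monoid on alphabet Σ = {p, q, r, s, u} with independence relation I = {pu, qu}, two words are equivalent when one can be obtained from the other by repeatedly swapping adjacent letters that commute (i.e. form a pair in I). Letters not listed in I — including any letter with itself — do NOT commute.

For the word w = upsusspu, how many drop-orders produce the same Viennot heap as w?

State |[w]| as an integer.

#0=u has no predecessor
#1=p has no predecessor
#2=s depends on [0:u, 1:p]
#3=u depends on [2:s]
#4=s depends on [3:u]
#5=s depends on [4:s]
#6=p depends on [5:s]
#7=u depends on [5:s]
sources: [0:u, 1:p]
N(rest) = Σ N(rest − s) over sources s of rest; N(one piece) = 1:
  size 1 → [6]=1  [7]=1
  size 2 → [6,7]=2
  size 3 → [5,6,7]=2
  size 4 → [4,5,6,7]=2
  size 5 → [3,4,5,6,7]=2
  size 6 → [2,3,4,5,6,7]=2
  first=0(u) contributes 2
  first=1(p) contributes 2
|[w]| = 4

4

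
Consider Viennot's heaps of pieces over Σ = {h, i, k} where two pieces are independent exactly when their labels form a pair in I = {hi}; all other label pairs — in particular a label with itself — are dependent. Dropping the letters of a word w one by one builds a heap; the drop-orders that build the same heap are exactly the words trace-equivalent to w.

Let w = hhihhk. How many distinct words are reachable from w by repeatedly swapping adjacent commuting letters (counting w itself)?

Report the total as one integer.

0(h) covers ∅
1(h) covers 0:h
2(i) covers ∅
3(h) covers 1:h
4(h) covers 3:h
5(k) covers 2:i, 4:h
floor of heap: 0:h, 2:i
completions by unplaced set U, small U first (add the entries for U minus each lowest piece of U):
  |U|=1: {5}:1
  |U|=2: {2,5}:1  {4,5}:1
  |U|=3: {2,4,5}:2  {3,4,5}:1
  |U|=4: {1,3,4,5}:1  {2,3,4,5}:3
  start at 0(h): 4
  start at 2(i): 1
sum over floor = 5

5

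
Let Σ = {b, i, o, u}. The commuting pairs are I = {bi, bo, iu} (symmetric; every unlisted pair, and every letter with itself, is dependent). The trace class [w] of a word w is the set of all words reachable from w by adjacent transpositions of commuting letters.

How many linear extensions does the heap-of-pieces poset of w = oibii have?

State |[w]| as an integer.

#0=o has no predecessor
#1=i depends on [0:o]
#2=b has no predecessor
#3=i depends on [1:i]
#4=i depends on [3:i]
sources: [0:o, 2:b]
N(rest) = Σ N(rest − s) over sources s of rest; N(one piece) = 1:
  size 1 → [2]=1  [4]=1
  size 2 → [2,4]=2  [3,4]=1
  size 3 → [1,3,4]=1  [2,3,4]=3
  first=0(o) contributes 4
  first=2(b) contributes 1
|[w]| = 5

5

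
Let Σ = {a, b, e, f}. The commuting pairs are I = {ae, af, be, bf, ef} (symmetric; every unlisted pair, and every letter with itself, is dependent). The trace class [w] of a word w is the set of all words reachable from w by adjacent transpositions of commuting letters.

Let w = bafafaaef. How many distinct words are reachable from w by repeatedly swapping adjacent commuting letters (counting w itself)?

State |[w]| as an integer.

#0=b has no predecessor
#1=a depends on [0:b]
#2=f has no predecessor
#3=a depends on [1:a]
#4=f depends on [2:f]
#5=a depends on [3:a]
#6=a depends on [5:a]
#7=e has no predecessor
#8=f depends on [4:f]
sources: [0:b, 2:f, 7:e]
N(rest) = Σ N(rest − s) over sources s of rest; N(one piece) = 1:
  size 1 → [6]=1  [7]=1  [8]=1
  size 2 → [4,8]=1  [5,6]=1  [6,7]=2  [6,8]=2  [7,8]=2
  size 3 → [2,4,8]=1  [3,5,6]=1  [4,6,8]=3  [4,7,8]=3  [5,6,7]=3  [5,6,8]=3  [6,7,8]=6
  size 4 → [1,3,5,6]=1  [2,4,6,8]=4  [2,4,7,8]=4  [3,5,6,7]=4  [3,5,6,8]=4  [4,5,6,8]=6  [4,6,7,8]=12  [5,6,7,8]=12
  size 5 → [0,1,3,5,6]=1  [1,3,5,6,7]=5  [1,3,5,6,8]=5  [2,4,5,6,8]=10  [2,4,6,7,8]=20  [3,4,5,6,8]=10  [3,5,6,7,8]=20  [4,5,6,7,8]=30
  size 6 → [0,1,3,5,6,7]=6  [0,1,3,5,6,8]=6  [1,3,4,5,6,8]=15  [1,3,5,6,7,8]=30  [2,3,4,5,6,8]=20  [2,4,5,6,7,8]=60  [3,4,5,6,7,8]=60
  size 7 → [0,1,3,4,5,6,8]=21  [0,1,3,5,6,7,8]=42  [1,2,3,4,5,6,8]=35  [1,3,4,5,6,7,8]=105  [2,3,4,5,6,7,8]=140
  first=0(b) contributes 280
  first=2(f) contributes 168
  first=7(e) contributes 56
|[w]| = 504

504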